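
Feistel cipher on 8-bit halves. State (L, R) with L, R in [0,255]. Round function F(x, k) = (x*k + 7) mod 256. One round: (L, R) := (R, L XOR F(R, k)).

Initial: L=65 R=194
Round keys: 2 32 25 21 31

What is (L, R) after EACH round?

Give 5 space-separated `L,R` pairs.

Round 1 (k=2): L=194 R=202
Round 2 (k=32): L=202 R=133
Round 3 (k=25): L=133 R=206
Round 4 (k=21): L=206 R=104
Round 5 (k=31): L=104 R=81

Answer: 194,202 202,133 133,206 206,104 104,81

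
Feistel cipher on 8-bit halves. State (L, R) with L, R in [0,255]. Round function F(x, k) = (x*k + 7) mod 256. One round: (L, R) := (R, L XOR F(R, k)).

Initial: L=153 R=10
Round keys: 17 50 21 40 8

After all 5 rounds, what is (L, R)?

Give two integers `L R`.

Round 1 (k=17): L=10 R=40
Round 2 (k=50): L=40 R=221
Round 3 (k=21): L=221 R=0
Round 4 (k=40): L=0 R=218
Round 5 (k=8): L=218 R=215

Answer: 218 215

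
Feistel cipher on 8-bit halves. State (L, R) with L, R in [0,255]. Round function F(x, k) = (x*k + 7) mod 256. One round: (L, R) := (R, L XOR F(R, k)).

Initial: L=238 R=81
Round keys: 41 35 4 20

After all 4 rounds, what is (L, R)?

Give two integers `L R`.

Answer: 233 251

Derivation:
Round 1 (k=41): L=81 R=238
Round 2 (k=35): L=238 R=192
Round 3 (k=4): L=192 R=233
Round 4 (k=20): L=233 R=251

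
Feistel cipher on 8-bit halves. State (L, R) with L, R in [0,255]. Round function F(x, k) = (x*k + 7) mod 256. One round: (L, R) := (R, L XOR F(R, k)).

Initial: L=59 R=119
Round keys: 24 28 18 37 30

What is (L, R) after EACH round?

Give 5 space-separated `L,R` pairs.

Round 1 (k=24): L=119 R=20
Round 2 (k=28): L=20 R=64
Round 3 (k=18): L=64 R=147
Round 4 (k=37): L=147 R=6
Round 5 (k=30): L=6 R=40

Answer: 119,20 20,64 64,147 147,6 6,40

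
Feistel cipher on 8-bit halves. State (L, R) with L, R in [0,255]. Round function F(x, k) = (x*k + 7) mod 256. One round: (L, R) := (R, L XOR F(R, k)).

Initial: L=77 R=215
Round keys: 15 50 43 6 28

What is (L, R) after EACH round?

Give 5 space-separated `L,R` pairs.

Answer: 215,237 237,134 134,100 100,217 217,167

Derivation:
Round 1 (k=15): L=215 R=237
Round 2 (k=50): L=237 R=134
Round 3 (k=43): L=134 R=100
Round 4 (k=6): L=100 R=217
Round 5 (k=28): L=217 R=167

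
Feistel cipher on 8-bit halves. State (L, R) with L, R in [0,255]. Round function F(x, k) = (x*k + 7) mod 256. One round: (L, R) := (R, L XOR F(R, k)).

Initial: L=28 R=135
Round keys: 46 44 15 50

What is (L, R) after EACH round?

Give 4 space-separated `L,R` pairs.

Answer: 135,85 85,36 36,118 118,55

Derivation:
Round 1 (k=46): L=135 R=85
Round 2 (k=44): L=85 R=36
Round 3 (k=15): L=36 R=118
Round 4 (k=50): L=118 R=55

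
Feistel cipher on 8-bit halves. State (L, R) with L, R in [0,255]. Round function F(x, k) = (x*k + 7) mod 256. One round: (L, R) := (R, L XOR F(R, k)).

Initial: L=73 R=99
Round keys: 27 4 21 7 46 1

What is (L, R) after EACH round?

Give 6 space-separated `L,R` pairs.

Round 1 (k=27): L=99 R=49
Round 2 (k=4): L=49 R=168
Round 3 (k=21): L=168 R=254
Round 4 (k=7): L=254 R=81
Round 5 (k=46): L=81 R=107
Round 6 (k=1): L=107 R=35

Answer: 99,49 49,168 168,254 254,81 81,107 107,35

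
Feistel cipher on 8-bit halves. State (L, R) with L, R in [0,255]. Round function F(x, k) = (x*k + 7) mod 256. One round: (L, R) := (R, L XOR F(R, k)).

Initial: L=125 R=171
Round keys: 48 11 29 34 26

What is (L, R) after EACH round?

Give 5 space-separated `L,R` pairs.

Round 1 (k=48): L=171 R=106
Round 2 (k=11): L=106 R=62
Round 3 (k=29): L=62 R=103
Round 4 (k=34): L=103 R=139
Round 5 (k=26): L=139 R=66

Answer: 171,106 106,62 62,103 103,139 139,66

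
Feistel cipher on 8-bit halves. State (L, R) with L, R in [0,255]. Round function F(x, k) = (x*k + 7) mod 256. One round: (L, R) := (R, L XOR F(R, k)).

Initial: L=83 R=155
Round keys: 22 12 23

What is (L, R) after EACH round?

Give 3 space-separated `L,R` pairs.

Answer: 155,10 10,228 228,137

Derivation:
Round 1 (k=22): L=155 R=10
Round 2 (k=12): L=10 R=228
Round 3 (k=23): L=228 R=137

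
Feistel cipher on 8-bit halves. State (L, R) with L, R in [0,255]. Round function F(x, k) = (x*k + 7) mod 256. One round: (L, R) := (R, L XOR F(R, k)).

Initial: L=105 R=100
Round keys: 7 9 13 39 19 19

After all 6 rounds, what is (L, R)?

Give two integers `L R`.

Round 1 (k=7): L=100 R=170
Round 2 (k=9): L=170 R=101
Round 3 (k=13): L=101 R=130
Round 4 (k=39): L=130 R=176
Round 5 (k=19): L=176 R=149
Round 6 (k=19): L=149 R=166

Answer: 149 166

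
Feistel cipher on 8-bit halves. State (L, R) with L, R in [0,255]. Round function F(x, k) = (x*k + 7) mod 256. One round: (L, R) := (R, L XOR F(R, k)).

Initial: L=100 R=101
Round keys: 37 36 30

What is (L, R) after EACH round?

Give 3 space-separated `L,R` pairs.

Round 1 (k=37): L=101 R=196
Round 2 (k=36): L=196 R=242
Round 3 (k=30): L=242 R=167

Answer: 101,196 196,242 242,167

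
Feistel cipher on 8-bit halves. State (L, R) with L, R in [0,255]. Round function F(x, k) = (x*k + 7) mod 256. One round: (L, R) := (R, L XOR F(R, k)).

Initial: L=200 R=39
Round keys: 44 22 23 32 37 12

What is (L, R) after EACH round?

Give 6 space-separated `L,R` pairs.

Round 1 (k=44): L=39 R=115
Round 2 (k=22): L=115 R=206
Round 3 (k=23): L=206 R=250
Round 4 (k=32): L=250 R=137
Round 5 (k=37): L=137 R=46
Round 6 (k=12): L=46 R=166

Answer: 39,115 115,206 206,250 250,137 137,46 46,166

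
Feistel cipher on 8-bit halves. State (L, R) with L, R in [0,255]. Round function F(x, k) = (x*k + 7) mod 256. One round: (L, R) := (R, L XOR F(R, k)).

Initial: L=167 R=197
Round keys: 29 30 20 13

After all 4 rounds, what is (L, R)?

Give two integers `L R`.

Round 1 (k=29): L=197 R=255
Round 2 (k=30): L=255 R=44
Round 3 (k=20): L=44 R=136
Round 4 (k=13): L=136 R=195

Answer: 136 195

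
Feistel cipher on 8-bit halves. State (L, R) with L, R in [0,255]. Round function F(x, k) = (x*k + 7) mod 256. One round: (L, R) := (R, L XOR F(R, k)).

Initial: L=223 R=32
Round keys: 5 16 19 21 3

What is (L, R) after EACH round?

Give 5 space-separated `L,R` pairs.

Answer: 32,120 120,167 167,20 20,12 12,63

Derivation:
Round 1 (k=5): L=32 R=120
Round 2 (k=16): L=120 R=167
Round 3 (k=19): L=167 R=20
Round 4 (k=21): L=20 R=12
Round 5 (k=3): L=12 R=63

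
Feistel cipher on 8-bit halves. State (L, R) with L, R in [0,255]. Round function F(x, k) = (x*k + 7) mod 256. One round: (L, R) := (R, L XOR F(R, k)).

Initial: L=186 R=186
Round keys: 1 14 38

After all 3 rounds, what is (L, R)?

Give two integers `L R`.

Answer: 123 50

Derivation:
Round 1 (k=1): L=186 R=123
Round 2 (k=14): L=123 R=123
Round 3 (k=38): L=123 R=50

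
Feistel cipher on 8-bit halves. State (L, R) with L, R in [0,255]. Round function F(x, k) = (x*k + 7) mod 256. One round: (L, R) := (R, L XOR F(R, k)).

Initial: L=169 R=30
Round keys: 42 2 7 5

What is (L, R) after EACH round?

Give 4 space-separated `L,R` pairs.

Answer: 30,90 90,165 165,208 208,178

Derivation:
Round 1 (k=42): L=30 R=90
Round 2 (k=2): L=90 R=165
Round 3 (k=7): L=165 R=208
Round 4 (k=5): L=208 R=178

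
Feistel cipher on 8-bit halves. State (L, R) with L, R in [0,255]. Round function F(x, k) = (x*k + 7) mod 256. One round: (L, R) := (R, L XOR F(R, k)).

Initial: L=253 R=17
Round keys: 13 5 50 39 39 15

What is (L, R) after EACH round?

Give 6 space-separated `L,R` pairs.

Round 1 (k=13): L=17 R=25
Round 2 (k=5): L=25 R=149
Round 3 (k=50): L=149 R=56
Round 4 (k=39): L=56 R=26
Round 5 (k=39): L=26 R=197
Round 6 (k=15): L=197 R=136

Answer: 17,25 25,149 149,56 56,26 26,197 197,136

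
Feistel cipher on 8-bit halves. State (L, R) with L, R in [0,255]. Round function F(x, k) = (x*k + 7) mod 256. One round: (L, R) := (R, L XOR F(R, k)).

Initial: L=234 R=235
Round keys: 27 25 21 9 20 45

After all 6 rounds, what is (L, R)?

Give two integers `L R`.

Round 1 (k=27): L=235 R=58
Round 2 (k=25): L=58 R=90
Round 3 (k=21): L=90 R=83
Round 4 (k=9): L=83 R=168
Round 5 (k=20): L=168 R=116
Round 6 (k=45): L=116 R=195

Answer: 116 195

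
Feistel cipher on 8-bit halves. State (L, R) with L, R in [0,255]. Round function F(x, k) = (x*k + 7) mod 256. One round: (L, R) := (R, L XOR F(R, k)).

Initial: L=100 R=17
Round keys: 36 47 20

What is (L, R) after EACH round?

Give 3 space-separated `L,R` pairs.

Answer: 17,15 15,217 217,244

Derivation:
Round 1 (k=36): L=17 R=15
Round 2 (k=47): L=15 R=217
Round 3 (k=20): L=217 R=244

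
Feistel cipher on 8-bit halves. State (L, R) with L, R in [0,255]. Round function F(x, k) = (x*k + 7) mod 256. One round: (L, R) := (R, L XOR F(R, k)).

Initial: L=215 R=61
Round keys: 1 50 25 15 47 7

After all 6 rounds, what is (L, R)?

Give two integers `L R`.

Answer: 240 36

Derivation:
Round 1 (k=1): L=61 R=147
Round 2 (k=50): L=147 R=128
Round 3 (k=25): L=128 R=20
Round 4 (k=15): L=20 R=179
Round 5 (k=47): L=179 R=240
Round 6 (k=7): L=240 R=36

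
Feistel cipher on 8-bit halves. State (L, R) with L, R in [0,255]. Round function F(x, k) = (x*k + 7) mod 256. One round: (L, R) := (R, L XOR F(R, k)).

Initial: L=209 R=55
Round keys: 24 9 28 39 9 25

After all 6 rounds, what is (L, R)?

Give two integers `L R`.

Round 1 (k=24): L=55 R=254
Round 2 (k=9): L=254 R=194
Round 3 (k=28): L=194 R=193
Round 4 (k=39): L=193 R=172
Round 5 (k=9): L=172 R=210
Round 6 (k=25): L=210 R=37

Answer: 210 37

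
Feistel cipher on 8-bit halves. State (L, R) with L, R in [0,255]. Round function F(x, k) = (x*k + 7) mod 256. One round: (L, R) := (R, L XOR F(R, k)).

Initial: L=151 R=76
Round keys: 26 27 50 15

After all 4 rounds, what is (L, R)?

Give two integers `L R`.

Round 1 (k=26): L=76 R=40
Round 2 (k=27): L=40 R=115
Round 3 (k=50): L=115 R=85
Round 4 (k=15): L=85 R=113

Answer: 85 113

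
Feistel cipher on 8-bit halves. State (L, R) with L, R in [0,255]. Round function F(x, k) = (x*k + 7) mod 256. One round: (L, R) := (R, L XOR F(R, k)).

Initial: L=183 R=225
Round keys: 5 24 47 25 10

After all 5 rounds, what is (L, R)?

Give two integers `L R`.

Answer: 119 79

Derivation:
Round 1 (k=5): L=225 R=219
Round 2 (k=24): L=219 R=110
Round 3 (k=47): L=110 R=226
Round 4 (k=25): L=226 R=119
Round 5 (k=10): L=119 R=79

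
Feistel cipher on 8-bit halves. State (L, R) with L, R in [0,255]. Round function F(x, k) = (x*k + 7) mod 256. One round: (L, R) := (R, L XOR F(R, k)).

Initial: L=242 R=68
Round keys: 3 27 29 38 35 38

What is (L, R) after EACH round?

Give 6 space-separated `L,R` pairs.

Round 1 (k=3): L=68 R=33
Round 2 (k=27): L=33 R=198
Round 3 (k=29): L=198 R=84
Round 4 (k=38): L=84 R=185
Round 5 (k=35): L=185 R=6
Round 6 (k=38): L=6 R=82

Answer: 68,33 33,198 198,84 84,185 185,6 6,82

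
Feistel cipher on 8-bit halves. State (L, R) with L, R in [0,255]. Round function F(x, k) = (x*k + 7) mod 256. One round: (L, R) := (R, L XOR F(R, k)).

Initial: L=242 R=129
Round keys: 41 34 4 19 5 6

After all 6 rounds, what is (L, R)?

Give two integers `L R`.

Round 1 (k=41): L=129 R=66
Round 2 (k=34): L=66 R=74
Round 3 (k=4): L=74 R=109
Round 4 (k=19): L=109 R=84
Round 5 (k=5): L=84 R=198
Round 6 (k=6): L=198 R=255

Answer: 198 255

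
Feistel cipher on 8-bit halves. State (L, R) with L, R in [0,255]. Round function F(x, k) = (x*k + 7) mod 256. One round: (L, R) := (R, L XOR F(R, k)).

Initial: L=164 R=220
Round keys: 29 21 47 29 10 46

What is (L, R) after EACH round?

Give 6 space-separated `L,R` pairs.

Answer: 220,87 87,246 246,102 102,99 99,131 131,242

Derivation:
Round 1 (k=29): L=220 R=87
Round 2 (k=21): L=87 R=246
Round 3 (k=47): L=246 R=102
Round 4 (k=29): L=102 R=99
Round 5 (k=10): L=99 R=131
Round 6 (k=46): L=131 R=242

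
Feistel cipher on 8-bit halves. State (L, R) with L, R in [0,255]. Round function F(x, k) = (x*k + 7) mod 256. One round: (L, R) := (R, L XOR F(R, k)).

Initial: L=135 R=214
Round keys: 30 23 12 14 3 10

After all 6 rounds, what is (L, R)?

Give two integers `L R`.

Answer: 140 91

Derivation:
Round 1 (k=30): L=214 R=156
Round 2 (k=23): L=156 R=221
Round 3 (k=12): L=221 R=255
Round 4 (k=14): L=255 R=36
Round 5 (k=3): L=36 R=140
Round 6 (k=10): L=140 R=91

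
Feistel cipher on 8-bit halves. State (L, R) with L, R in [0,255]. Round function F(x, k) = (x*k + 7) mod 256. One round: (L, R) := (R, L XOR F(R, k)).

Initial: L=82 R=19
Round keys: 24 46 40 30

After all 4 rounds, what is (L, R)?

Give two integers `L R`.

Round 1 (k=24): L=19 R=157
Round 2 (k=46): L=157 R=46
Round 3 (k=40): L=46 R=170
Round 4 (k=30): L=170 R=221

Answer: 170 221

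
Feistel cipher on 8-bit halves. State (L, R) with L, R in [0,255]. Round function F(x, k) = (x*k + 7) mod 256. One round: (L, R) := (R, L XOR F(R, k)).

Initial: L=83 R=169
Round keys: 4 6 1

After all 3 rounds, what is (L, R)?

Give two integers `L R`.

Round 1 (k=4): L=169 R=248
Round 2 (k=6): L=248 R=126
Round 3 (k=1): L=126 R=125

Answer: 126 125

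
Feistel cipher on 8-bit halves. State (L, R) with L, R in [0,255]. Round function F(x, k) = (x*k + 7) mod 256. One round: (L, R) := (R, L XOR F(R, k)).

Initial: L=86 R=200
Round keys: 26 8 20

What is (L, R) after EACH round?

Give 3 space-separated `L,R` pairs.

Round 1 (k=26): L=200 R=1
Round 2 (k=8): L=1 R=199
Round 3 (k=20): L=199 R=146

Answer: 200,1 1,199 199,146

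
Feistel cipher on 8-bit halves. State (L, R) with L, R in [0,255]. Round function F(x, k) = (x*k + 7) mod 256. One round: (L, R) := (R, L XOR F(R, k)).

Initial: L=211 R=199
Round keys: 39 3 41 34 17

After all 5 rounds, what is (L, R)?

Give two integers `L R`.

Answer: 94 0

Derivation:
Round 1 (k=39): L=199 R=139
Round 2 (k=3): L=139 R=111
Round 3 (k=41): L=111 R=69
Round 4 (k=34): L=69 R=94
Round 5 (k=17): L=94 R=0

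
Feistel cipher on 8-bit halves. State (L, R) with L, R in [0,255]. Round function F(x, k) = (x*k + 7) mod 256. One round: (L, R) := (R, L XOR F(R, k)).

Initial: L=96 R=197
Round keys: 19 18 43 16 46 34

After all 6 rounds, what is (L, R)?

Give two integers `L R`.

Answer: 106 218

Derivation:
Round 1 (k=19): L=197 R=198
Round 2 (k=18): L=198 R=54
Round 3 (k=43): L=54 R=223
Round 4 (k=16): L=223 R=193
Round 5 (k=46): L=193 R=106
Round 6 (k=34): L=106 R=218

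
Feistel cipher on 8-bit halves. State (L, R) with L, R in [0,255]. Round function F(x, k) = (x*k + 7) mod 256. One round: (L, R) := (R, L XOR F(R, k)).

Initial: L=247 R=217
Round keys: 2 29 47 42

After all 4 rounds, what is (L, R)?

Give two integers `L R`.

Round 1 (k=2): L=217 R=78
Round 2 (k=29): L=78 R=4
Round 3 (k=47): L=4 R=141
Round 4 (k=42): L=141 R=45

Answer: 141 45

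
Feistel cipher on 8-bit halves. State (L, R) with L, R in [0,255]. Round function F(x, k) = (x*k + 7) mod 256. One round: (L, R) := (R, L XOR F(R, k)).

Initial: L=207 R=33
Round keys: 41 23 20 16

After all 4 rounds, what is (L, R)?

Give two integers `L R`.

Answer: 68 54

Derivation:
Round 1 (k=41): L=33 R=159
Round 2 (k=23): L=159 R=113
Round 3 (k=20): L=113 R=68
Round 4 (k=16): L=68 R=54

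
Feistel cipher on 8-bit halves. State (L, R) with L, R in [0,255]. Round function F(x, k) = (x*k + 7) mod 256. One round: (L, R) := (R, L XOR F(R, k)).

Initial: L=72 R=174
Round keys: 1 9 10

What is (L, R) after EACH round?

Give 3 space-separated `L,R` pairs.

Answer: 174,253 253,66 66,102

Derivation:
Round 1 (k=1): L=174 R=253
Round 2 (k=9): L=253 R=66
Round 3 (k=10): L=66 R=102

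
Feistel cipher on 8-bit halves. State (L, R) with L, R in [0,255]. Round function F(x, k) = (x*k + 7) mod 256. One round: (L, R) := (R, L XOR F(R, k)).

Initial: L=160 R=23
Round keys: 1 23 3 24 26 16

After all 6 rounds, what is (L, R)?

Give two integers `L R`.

Answer: 110 134

Derivation:
Round 1 (k=1): L=23 R=190
Round 2 (k=23): L=190 R=14
Round 3 (k=3): L=14 R=143
Round 4 (k=24): L=143 R=97
Round 5 (k=26): L=97 R=110
Round 6 (k=16): L=110 R=134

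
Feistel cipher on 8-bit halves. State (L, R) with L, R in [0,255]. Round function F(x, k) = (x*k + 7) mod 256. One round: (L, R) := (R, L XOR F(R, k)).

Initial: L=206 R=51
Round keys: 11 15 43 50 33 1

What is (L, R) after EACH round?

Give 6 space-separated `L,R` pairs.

Answer: 51,246 246,66 66,235 235,175 175,125 125,43

Derivation:
Round 1 (k=11): L=51 R=246
Round 2 (k=15): L=246 R=66
Round 3 (k=43): L=66 R=235
Round 4 (k=50): L=235 R=175
Round 5 (k=33): L=175 R=125
Round 6 (k=1): L=125 R=43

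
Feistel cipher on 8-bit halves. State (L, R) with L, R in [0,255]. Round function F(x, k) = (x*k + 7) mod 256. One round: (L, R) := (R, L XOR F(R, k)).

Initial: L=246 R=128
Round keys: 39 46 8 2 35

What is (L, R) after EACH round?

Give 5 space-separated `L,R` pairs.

Answer: 128,113 113,213 213,222 222,22 22,215

Derivation:
Round 1 (k=39): L=128 R=113
Round 2 (k=46): L=113 R=213
Round 3 (k=8): L=213 R=222
Round 4 (k=2): L=222 R=22
Round 5 (k=35): L=22 R=215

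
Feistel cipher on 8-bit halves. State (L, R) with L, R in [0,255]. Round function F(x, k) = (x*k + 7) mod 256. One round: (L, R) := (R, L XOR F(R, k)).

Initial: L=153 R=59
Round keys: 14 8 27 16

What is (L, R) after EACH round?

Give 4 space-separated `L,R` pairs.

Round 1 (k=14): L=59 R=216
Round 2 (k=8): L=216 R=252
Round 3 (k=27): L=252 R=67
Round 4 (k=16): L=67 R=203

Answer: 59,216 216,252 252,67 67,203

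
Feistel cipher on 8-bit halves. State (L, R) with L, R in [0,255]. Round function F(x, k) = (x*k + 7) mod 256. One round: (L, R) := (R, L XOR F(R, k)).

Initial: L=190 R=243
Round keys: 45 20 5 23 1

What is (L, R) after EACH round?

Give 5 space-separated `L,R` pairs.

Answer: 243,0 0,244 244,203 203,176 176,124

Derivation:
Round 1 (k=45): L=243 R=0
Round 2 (k=20): L=0 R=244
Round 3 (k=5): L=244 R=203
Round 4 (k=23): L=203 R=176
Round 5 (k=1): L=176 R=124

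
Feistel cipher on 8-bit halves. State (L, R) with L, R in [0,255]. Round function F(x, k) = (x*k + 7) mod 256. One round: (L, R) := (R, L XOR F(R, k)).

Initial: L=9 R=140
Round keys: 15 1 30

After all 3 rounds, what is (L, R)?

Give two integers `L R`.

Round 1 (k=15): L=140 R=50
Round 2 (k=1): L=50 R=181
Round 3 (k=30): L=181 R=15

Answer: 181 15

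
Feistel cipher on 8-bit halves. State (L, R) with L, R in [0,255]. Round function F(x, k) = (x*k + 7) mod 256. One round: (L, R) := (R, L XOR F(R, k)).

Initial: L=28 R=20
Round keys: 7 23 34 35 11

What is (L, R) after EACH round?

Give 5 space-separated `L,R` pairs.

Round 1 (k=7): L=20 R=143
Round 2 (k=23): L=143 R=244
Round 3 (k=34): L=244 R=224
Round 4 (k=35): L=224 R=83
Round 5 (k=11): L=83 R=120

Answer: 20,143 143,244 244,224 224,83 83,120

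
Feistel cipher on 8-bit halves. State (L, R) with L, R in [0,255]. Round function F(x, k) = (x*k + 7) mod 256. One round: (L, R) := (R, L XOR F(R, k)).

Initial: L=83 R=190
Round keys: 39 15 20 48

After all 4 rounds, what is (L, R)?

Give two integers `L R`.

Round 1 (k=39): L=190 R=170
Round 2 (k=15): L=170 R=67
Round 3 (k=20): L=67 R=233
Round 4 (k=48): L=233 R=244

Answer: 233 244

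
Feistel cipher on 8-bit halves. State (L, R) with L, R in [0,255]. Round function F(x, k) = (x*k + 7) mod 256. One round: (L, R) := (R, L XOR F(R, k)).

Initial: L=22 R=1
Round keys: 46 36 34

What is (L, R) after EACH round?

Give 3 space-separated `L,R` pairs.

Answer: 1,35 35,242 242,8

Derivation:
Round 1 (k=46): L=1 R=35
Round 2 (k=36): L=35 R=242
Round 3 (k=34): L=242 R=8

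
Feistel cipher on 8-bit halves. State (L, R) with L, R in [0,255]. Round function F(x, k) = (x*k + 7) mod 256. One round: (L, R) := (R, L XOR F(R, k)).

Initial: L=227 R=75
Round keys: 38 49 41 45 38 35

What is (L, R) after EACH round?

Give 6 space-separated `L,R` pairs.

Answer: 75,202 202,250 250,219 219,124 124,180 180,223

Derivation:
Round 1 (k=38): L=75 R=202
Round 2 (k=49): L=202 R=250
Round 3 (k=41): L=250 R=219
Round 4 (k=45): L=219 R=124
Round 5 (k=38): L=124 R=180
Round 6 (k=35): L=180 R=223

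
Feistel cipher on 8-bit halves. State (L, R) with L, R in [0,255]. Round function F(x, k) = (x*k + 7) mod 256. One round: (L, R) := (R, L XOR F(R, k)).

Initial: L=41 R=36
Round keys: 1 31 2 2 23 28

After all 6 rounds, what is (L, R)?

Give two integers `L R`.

Round 1 (k=1): L=36 R=2
Round 2 (k=31): L=2 R=97
Round 3 (k=2): L=97 R=203
Round 4 (k=2): L=203 R=252
Round 5 (k=23): L=252 R=96
Round 6 (k=28): L=96 R=123

Answer: 96 123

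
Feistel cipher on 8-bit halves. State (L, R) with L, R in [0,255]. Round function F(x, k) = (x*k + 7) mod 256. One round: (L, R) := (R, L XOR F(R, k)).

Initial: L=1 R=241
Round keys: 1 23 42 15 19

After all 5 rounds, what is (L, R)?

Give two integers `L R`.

Answer: 132 231

Derivation:
Round 1 (k=1): L=241 R=249
Round 2 (k=23): L=249 R=151
Round 3 (k=42): L=151 R=52
Round 4 (k=15): L=52 R=132
Round 5 (k=19): L=132 R=231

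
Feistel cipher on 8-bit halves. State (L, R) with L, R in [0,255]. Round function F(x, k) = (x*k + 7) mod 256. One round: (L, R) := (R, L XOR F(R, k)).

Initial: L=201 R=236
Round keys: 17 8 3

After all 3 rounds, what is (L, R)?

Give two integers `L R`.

Round 1 (k=17): L=236 R=122
Round 2 (k=8): L=122 R=59
Round 3 (k=3): L=59 R=194

Answer: 59 194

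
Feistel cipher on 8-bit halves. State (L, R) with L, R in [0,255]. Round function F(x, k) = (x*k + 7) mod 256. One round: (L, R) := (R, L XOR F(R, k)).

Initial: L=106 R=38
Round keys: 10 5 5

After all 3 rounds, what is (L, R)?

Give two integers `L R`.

Answer: 178 104

Derivation:
Round 1 (k=10): L=38 R=233
Round 2 (k=5): L=233 R=178
Round 3 (k=5): L=178 R=104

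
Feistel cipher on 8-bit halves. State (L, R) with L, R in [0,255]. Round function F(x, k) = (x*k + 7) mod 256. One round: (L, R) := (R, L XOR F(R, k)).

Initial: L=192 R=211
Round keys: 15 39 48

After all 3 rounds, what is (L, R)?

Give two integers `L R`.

Answer: 208 163

Derivation:
Round 1 (k=15): L=211 R=164
Round 2 (k=39): L=164 R=208
Round 3 (k=48): L=208 R=163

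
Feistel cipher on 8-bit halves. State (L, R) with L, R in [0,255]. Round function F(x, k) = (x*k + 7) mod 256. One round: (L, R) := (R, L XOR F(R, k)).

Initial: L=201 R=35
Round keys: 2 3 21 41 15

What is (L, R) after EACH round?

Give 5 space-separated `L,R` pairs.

Round 1 (k=2): L=35 R=132
Round 2 (k=3): L=132 R=176
Round 3 (k=21): L=176 R=243
Round 4 (k=41): L=243 R=66
Round 5 (k=15): L=66 R=22

Answer: 35,132 132,176 176,243 243,66 66,22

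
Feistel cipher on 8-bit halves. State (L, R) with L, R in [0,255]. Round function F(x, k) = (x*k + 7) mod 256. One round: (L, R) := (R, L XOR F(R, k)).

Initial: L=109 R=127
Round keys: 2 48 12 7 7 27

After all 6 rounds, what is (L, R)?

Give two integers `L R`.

Round 1 (k=2): L=127 R=104
Round 2 (k=48): L=104 R=248
Round 3 (k=12): L=248 R=207
Round 4 (k=7): L=207 R=72
Round 5 (k=7): L=72 R=48
Round 6 (k=27): L=48 R=95

Answer: 48 95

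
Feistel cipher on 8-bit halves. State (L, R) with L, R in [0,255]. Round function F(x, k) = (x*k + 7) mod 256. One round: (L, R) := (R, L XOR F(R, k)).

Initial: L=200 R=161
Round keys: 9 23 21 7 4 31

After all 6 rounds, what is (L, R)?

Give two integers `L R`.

Answer: 34 113

Derivation:
Round 1 (k=9): L=161 R=120
Round 2 (k=23): L=120 R=110
Round 3 (k=21): L=110 R=117
Round 4 (k=7): L=117 R=84
Round 5 (k=4): L=84 R=34
Round 6 (k=31): L=34 R=113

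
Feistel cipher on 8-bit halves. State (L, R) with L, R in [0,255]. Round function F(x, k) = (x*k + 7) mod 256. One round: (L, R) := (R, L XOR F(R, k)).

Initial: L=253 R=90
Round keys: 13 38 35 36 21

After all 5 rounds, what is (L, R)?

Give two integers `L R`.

Round 1 (k=13): L=90 R=100
Round 2 (k=38): L=100 R=133
Round 3 (k=35): L=133 R=82
Round 4 (k=36): L=82 R=10
Round 5 (k=21): L=10 R=139

Answer: 10 139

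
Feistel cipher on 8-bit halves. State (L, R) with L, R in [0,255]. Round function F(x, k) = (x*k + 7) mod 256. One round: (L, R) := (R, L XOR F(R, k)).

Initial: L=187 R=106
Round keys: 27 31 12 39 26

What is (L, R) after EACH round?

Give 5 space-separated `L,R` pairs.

Answer: 106,142 142,83 83,101 101,57 57,180

Derivation:
Round 1 (k=27): L=106 R=142
Round 2 (k=31): L=142 R=83
Round 3 (k=12): L=83 R=101
Round 4 (k=39): L=101 R=57
Round 5 (k=26): L=57 R=180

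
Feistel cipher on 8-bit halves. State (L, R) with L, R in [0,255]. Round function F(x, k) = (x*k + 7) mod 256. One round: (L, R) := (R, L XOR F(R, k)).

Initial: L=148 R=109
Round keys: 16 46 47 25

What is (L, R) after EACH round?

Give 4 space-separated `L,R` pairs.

Answer: 109,67 67,124 124,136 136,51

Derivation:
Round 1 (k=16): L=109 R=67
Round 2 (k=46): L=67 R=124
Round 3 (k=47): L=124 R=136
Round 4 (k=25): L=136 R=51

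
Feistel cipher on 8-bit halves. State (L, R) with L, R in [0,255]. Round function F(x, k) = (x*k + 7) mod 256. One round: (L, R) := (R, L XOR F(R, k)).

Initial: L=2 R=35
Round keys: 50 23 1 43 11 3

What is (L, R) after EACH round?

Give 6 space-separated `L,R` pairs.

Answer: 35,223 223,51 51,229 229,77 77,179 179,109

Derivation:
Round 1 (k=50): L=35 R=223
Round 2 (k=23): L=223 R=51
Round 3 (k=1): L=51 R=229
Round 4 (k=43): L=229 R=77
Round 5 (k=11): L=77 R=179
Round 6 (k=3): L=179 R=109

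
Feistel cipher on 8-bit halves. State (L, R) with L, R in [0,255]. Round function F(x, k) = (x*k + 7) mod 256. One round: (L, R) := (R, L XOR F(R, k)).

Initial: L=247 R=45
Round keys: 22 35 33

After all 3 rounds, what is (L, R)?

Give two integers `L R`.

Round 1 (k=22): L=45 R=18
Round 2 (k=35): L=18 R=80
Round 3 (k=33): L=80 R=69

Answer: 80 69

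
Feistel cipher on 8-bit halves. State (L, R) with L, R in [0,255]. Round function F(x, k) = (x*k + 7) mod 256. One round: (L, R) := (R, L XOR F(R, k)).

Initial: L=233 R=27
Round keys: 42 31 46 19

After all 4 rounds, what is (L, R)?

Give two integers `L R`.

Round 1 (k=42): L=27 R=156
Round 2 (k=31): L=156 R=240
Round 3 (k=46): L=240 R=187
Round 4 (k=19): L=187 R=24

Answer: 187 24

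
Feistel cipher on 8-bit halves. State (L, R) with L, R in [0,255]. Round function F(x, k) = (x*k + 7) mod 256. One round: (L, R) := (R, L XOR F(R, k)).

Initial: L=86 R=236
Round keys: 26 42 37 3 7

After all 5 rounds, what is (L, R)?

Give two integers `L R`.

Answer: 71 217

Derivation:
Round 1 (k=26): L=236 R=169
Round 2 (k=42): L=169 R=45
Round 3 (k=37): L=45 R=33
Round 4 (k=3): L=33 R=71
Round 5 (k=7): L=71 R=217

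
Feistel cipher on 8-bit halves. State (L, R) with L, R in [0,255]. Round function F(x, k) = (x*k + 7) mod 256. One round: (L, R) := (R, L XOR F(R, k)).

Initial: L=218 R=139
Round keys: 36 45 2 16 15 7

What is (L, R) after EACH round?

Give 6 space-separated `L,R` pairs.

Round 1 (k=36): L=139 R=73
Round 2 (k=45): L=73 R=87
Round 3 (k=2): L=87 R=252
Round 4 (k=16): L=252 R=144
Round 5 (k=15): L=144 R=139
Round 6 (k=7): L=139 R=68

Answer: 139,73 73,87 87,252 252,144 144,139 139,68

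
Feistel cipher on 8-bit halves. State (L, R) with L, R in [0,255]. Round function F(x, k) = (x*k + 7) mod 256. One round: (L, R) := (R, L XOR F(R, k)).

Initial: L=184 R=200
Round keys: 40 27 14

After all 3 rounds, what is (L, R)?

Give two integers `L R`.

Round 1 (k=40): L=200 R=255
Round 2 (k=27): L=255 R=36
Round 3 (k=14): L=36 R=0

Answer: 36 0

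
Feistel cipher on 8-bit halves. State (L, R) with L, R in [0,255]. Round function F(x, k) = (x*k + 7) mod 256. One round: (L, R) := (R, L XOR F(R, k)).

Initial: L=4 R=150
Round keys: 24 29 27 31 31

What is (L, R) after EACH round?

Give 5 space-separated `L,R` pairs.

Answer: 150,19 19,184 184,124 124,179 179,200

Derivation:
Round 1 (k=24): L=150 R=19
Round 2 (k=29): L=19 R=184
Round 3 (k=27): L=184 R=124
Round 4 (k=31): L=124 R=179
Round 5 (k=31): L=179 R=200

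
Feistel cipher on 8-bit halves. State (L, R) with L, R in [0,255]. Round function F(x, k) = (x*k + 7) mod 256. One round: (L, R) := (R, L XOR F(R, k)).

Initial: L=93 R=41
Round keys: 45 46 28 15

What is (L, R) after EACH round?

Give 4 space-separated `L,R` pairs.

Round 1 (k=45): L=41 R=97
Round 2 (k=46): L=97 R=92
Round 3 (k=28): L=92 R=118
Round 4 (k=15): L=118 R=173

Answer: 41,97 97,92 92,118 118,173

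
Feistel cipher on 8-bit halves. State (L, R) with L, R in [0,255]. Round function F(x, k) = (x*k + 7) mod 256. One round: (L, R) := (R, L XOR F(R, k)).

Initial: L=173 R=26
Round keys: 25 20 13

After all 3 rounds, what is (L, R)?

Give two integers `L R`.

Answer: 173 236

Derivation:
Round 1 (k=25): L=26 R=60
Round 2 (k=20): L=60 R=173
Round 3 (k=13): L=173 R=236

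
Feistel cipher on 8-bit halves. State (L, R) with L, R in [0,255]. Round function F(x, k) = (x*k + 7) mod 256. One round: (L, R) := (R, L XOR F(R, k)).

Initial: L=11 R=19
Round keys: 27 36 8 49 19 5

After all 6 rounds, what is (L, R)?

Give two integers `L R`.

Round 1 (k=27): L=19 R=3
Round 2 (k=36): L=3 R=96
Round 3 (k=8): L=96 R=4
Round 4 (k=49): L=4 R=171
Round 5 (k=19): L=171 R=188
Round 6 (k=5): L=188 R=24

Answer: 188 24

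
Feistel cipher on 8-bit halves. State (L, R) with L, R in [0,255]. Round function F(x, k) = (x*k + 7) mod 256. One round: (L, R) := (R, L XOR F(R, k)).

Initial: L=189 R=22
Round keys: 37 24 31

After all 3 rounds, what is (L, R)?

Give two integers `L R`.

Answer: 209 222

Derivation:
Round 1 (k=37): L=22 R=136
Round 2 (k=24): L=136 R=209
Round 3 (k=31): L=209 R=222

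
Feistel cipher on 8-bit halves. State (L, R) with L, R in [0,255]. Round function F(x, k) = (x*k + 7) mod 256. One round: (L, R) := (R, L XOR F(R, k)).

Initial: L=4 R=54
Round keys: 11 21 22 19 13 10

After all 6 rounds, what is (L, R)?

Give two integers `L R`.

Round 1 (k=11): L=54 R=93
Round 2 (k=21): L=93 R=158
Round 3 (k=22): L=158 R=198
Round 4 (k=19): L=198 R=39
Round 5 (k=13): L=39 R=196
Round 6 (k=10): L=196 R=136

Answer: 196 136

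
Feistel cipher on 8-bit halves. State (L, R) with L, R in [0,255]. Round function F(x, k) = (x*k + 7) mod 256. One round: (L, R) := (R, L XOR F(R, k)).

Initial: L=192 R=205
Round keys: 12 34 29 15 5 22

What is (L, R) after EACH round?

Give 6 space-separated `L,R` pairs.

Answer: 205,99 99,224 224,4 4,163 163,50 50,240

Derivation:
Round 1 (k=12): L=205 R=99
Round 2 (k=34): L=99 R=224
Round 3 (k=29): L=224 R=4
Round 4 (k=15): L=4 R=163
Round 5 (k=5): L=163 R=50
Round 6 (k=22): L=50 R=240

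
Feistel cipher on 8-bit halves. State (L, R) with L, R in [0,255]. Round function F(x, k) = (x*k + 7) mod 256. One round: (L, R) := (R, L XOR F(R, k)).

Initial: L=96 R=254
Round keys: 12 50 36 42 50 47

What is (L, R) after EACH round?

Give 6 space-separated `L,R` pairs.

Answer: 254,143 143,11 11,28 28,148 148,243 243,48

Derivation:
Round 1 (k=12): L=254 R=143
Round 2 (k=50): L=143 R=11
Round 3 (k=36): L=11 R=28
Round 4 (k=42): L=28 R=148
Round 5 (k=50): L=148 R=243
Round 6 (k=47): L=243 R=48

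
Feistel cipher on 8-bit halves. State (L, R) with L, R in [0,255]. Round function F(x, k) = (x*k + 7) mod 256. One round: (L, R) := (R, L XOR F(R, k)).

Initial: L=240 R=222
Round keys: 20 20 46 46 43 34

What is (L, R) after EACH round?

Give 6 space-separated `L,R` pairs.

Round 1 (k=20): L=222 R=175
Round 2 (k=20): L=175 R=109
Round 3 (k=46): L=109 R=50
Round 4 (k=46): L=50 R=110
Round 5 (k=43): L=110 R=179
Round 6 (k=34): L=179 R=163

Answer: 222,175 175,109 109,50 50,110 110,179 179,163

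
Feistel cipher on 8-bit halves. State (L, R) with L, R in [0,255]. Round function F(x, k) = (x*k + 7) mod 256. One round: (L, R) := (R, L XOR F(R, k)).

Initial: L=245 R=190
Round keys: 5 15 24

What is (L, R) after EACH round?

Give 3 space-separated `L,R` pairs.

Round 1 (k=5): L=190 R=72
Round 2 (k=15): L=72 R=129
Round 3 (k=24): L=129 R=87

Answer: 190,72 72,129 129,87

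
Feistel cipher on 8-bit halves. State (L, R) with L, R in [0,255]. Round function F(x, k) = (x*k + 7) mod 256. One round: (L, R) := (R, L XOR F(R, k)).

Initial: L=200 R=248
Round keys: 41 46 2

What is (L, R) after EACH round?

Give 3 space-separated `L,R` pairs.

Answer: 248,119 119,145 145,94

Derivation:
Round 1 (k=41): L=248 R=119
Round 2 (k=46): L=119 R=145
Round 3 (k=2): L=145 R=94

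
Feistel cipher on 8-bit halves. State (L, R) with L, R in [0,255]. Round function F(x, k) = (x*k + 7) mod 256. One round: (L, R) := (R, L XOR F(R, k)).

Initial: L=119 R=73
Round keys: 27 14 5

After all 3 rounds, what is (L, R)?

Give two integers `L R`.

Answer: 116 134

Derivation:
Round 1 (k=27): L=73 R=205
Round 2 (k=14): L=205 R=116
Round 3 (k=5): L=116 R=134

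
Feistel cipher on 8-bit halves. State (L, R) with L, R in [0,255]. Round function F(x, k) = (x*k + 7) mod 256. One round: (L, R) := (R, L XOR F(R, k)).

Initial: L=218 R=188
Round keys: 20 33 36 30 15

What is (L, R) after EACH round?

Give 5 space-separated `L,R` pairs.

Answer: 188,109 109,168 168,202 202,27 27,86

Derivation:
Round 1 (k=20): L=188 R=109
Round 2 (k=33): L=109 R=168
Round 3 (k=36): L=168 R=202
Round 4 (k=30): L=202 R=27
Round 5 (k=15): L=27 R=86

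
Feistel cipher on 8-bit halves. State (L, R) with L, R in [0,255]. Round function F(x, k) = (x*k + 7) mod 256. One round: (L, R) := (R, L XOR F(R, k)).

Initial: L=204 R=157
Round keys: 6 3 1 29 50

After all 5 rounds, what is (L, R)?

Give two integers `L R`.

Answer: 213 46

Derivation:
Round 1 (k=6): L=157 R=121
Round 2 (k=3): L=121 R=239
Round 3 (k=1): L=239 R=143
Round 4 (k=29): L=143 R=213
Round 5 (k=50): L=213 R=46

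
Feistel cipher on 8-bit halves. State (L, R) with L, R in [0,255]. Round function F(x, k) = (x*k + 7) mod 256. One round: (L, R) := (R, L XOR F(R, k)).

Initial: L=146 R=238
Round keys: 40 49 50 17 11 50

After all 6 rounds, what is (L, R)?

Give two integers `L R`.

Round 1 (k=40): L=238 R=165
Round 2 (k=49): L=165 R=114
Round 3 (k=50): L=114 R=238
Round 4 (k=17): L=238 R=167
Round 5 (k=11): L=167 R=218
Round 6 (k=50): L=218 R=60

Answer: 218 60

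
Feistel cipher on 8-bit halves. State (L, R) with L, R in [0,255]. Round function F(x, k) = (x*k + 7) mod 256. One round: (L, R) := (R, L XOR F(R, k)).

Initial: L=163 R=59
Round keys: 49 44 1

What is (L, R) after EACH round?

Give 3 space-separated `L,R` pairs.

Round 1 (k=49): L=59 R=241
Round 2 (k=44): L=241 R=72
Round 3 (k=1): L=72 R=190

Answer: 59,241 241,72 72,190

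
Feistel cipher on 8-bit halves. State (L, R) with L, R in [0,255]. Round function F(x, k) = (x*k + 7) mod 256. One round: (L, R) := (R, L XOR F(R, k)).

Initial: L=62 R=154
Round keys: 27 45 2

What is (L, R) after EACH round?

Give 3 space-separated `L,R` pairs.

Answer: 154,123 123,60 60,4

Derivation:
Round 1 (k=27): L=154 R=123
Round 2 (k=45): L=123 R=60
Round 3 (k=2): L=60 R=4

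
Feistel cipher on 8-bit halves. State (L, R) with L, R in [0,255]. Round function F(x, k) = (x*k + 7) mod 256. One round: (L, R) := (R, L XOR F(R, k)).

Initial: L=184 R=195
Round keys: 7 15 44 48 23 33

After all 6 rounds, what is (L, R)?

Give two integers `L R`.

Answer: 155 53

Derivation:
Round 1 (k=7): L=195 R=228
Round 2 (k=15): L=228 R=160
Round 3 (k=44): L=160 R=99
Round 4 (k=48): L=99 R=55
Round 5 (k=23): L=55 R=155
Round 6 (k=33): L=155 R=53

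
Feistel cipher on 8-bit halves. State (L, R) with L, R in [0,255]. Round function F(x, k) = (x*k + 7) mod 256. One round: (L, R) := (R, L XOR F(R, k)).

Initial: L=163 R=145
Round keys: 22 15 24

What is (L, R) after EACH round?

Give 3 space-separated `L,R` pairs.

Answer: 145,222 222,152 152,153

Derivation:
Round 1 (k=22): L=145 R=222
Round 2 (k=15): L=222 R=152
Round 3 (k=24): L=152 R=153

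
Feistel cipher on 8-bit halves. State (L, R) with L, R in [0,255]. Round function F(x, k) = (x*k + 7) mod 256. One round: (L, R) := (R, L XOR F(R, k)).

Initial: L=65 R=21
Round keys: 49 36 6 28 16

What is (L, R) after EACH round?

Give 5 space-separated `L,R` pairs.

Round 1 (k=49): L=21 R=77
Round 2 (k=36): L=77 R=206
Round 3 (k=6): L=206 R=150
Round 4 (k=28): L=150 R=161
Round 5 (k=16): L=161 R=129

Answer: 21,77 77,206 206,150 150,161 161,129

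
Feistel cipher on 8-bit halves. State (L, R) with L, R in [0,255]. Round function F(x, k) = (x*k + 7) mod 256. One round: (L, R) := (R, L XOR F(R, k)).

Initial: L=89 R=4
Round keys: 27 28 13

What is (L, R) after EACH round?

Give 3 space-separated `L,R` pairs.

Answer: 4,42 42,155 155,204

Derivation:
Round 1 (k=27): L=4 R=42
Round 2 (k=28): L=42 R=155
Round 3 (k=13): L=155 R=204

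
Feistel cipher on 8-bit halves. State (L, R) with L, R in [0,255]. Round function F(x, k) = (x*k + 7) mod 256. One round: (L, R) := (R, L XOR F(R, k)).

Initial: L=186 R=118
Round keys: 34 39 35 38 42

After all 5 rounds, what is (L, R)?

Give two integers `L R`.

Round 1 (k=34): L=118 R=9
Round 2 (k=39): L=9 R=16
Round 3 (k=35): L=16 R=62
Round 4 (k=38): L=62 R=43
Round 5 (k=42): L=43 R=43

Answer: 43 43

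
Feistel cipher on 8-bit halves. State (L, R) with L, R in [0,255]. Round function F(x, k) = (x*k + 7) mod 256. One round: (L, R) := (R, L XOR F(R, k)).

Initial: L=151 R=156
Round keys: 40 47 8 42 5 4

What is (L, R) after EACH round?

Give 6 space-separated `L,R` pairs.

Answer: 156,240 240,139 139,175 175,54 54,186 186,217

Derivation:
Round 1 (k=40): L=156 R=240
Round 2 (k=47): L=240 R=139
Round 3 (k=8): L=139 R=175
Round 4 (k=42): L=175 R=54
Round 5 (k=5): L=54 R=186
Round 6 (k=4): L=186 R=217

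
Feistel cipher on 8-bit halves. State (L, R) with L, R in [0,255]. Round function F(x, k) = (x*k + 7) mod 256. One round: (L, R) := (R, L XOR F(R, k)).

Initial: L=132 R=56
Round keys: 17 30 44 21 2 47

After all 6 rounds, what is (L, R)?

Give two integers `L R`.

Round 1 (k=17): L=56 R=59
Round 2 (k=30): L=59 R=201
Round 3 (k=44): L=201 R=168
Round 4 (k=21): L=168 R=6
Round 5 (k=2): L=6 R=187
Round 6 (k=47): L=187 R=90

Answer: 187 90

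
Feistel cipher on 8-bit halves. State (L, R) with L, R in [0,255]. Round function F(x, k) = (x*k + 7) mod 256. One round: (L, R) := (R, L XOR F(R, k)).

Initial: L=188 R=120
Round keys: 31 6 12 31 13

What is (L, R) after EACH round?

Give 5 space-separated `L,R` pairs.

Round 1 (k=31): L=120 R=51
Round 2 (k=6): L=51 R=65
Round 3 (k=12): L=65 R=32
Round 4 (k=31): L=32 R=166
Round 5 (k=13): L=166 R=85

Answer: 120,51 51,65 65,32 32,166 166,85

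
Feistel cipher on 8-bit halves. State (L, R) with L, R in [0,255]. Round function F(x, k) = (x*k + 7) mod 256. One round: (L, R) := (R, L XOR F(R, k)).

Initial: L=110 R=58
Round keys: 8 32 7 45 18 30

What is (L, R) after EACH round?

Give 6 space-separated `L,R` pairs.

Answer: 58,185 185,29 29,107 107,203 203,38 38,176

Derivation:
Round 1 (k=8): L=58 R=185
Round 2 (k=32): L=185 R=29
Round 3 (k=7): L=29 R=107
Round 4 (k=45): L=107 R=203
Round 5 (k=18): L=203 R=38
Round 6 (k=30): L=38 R=176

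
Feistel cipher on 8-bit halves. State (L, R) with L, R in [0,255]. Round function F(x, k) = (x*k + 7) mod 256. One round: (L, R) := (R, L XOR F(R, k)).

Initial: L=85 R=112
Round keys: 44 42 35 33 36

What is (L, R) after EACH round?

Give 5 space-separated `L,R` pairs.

Answer: 112,18 18,139 139,26 26,234 234,245

Derivation:
Round 1 (k=44): L=112 R=18
Round 2 (k=42): L=18 R=139
Round 3 (k=35): L=139 R=26
Round 4 (k=33): L=26 R=234
Round 5 (k=36): L=234 R=245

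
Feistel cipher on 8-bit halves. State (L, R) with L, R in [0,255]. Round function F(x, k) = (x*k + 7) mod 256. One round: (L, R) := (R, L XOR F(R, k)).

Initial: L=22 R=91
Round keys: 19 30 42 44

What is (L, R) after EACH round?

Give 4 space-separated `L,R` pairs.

Answer: 91,222 222,80 80,249 249,131

Derivation:
Round 1 (k=19): L=91 R=222
Round 2 (k=30): L=222 R=80
Round 3 (k=42): L=80 R=249
Round 4 (k=44): L=249 R=131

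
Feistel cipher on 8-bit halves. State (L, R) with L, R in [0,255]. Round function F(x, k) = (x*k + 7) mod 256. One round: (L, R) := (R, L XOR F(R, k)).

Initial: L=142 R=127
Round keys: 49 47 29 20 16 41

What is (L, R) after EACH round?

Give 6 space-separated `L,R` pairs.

Answer: 127,216 216,208 208,79 79,227 227,120 120,220

Derivation:
Round 1 (k=49): L=127 R=216
Round 2 (k=47): L=216 R=208
Round 3 (k=29): L=208 R=79
Round 4 (k=20): L=79 R=227
Round 5 (k=16): L=227 R=120
Round 6 (k=41): L=120 R=220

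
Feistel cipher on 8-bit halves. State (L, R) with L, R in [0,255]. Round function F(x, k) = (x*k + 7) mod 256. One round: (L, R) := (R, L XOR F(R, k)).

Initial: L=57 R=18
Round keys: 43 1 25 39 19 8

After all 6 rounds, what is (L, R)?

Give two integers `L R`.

Answer: 17 141

Derivation:
Round 1 (k=43): L=18 R=52
Round 2 (k=1): L=52 R=41
Round 3 (k=25): L=41 R=60
Round 4 (k=39): L=60 R=2
Round 5 (k=19): L=2 R=17
Round 6 (k=8): L=17 R=141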